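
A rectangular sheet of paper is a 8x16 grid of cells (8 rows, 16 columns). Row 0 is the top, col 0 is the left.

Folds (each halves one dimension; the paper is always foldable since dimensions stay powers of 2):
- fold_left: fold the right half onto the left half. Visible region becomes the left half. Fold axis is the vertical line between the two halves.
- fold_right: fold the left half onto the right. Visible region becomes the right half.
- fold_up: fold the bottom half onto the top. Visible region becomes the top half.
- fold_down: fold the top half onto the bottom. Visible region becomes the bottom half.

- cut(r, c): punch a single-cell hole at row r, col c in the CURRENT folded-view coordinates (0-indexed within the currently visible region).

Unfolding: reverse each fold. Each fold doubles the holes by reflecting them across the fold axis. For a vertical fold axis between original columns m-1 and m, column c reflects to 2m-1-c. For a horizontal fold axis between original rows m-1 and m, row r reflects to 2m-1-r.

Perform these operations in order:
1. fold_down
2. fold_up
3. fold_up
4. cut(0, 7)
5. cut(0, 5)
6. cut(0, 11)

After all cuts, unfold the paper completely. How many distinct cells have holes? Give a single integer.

Op 1 fold_down: fold axis h@4; visible region now rows[4,8) x cols[0,16) = 4x16
Op 2 fold_up: fold axis h@6; visible region now rows[4,6) x cols[0,16) = 2x16
Op 3 fold_up: fold axis h@5; visible region now rows[4,5) x cols[0,16) = 1x16
Op 4 cut(0, 7): punch at orig (4,7); cuts so far [(4, 7)]; region rows[4,5) x cols[0,16) = 1x16
Op 5 cut(0, 5): punch at orig (4,5); cuts so far [(4, 5), (4, 7)]; region rows[4,5) x cols[0,16) = 1x16
Op 6 cut(0, 11): punch at orig (4,11); cuts so far [(4, 5), (4, 7), (4, 11)]; region rows[4,5) x cols[0,16) = 1x16
Unfold 1 (reflect across h@5): 6 holes -> [(4, 5), (4, 7), (4, 11), (5, 5), (5, 7), (5, 11)]
Unfold 2 (reflect across h@6): 12 holes -> [(4, 5), (4, 7), (4, 11), (5, 5), (5, 7), (5, 11), (6, 5), (6, 7), (6, 11), (7, 5), (7, 7), (7, 11)]
Unfold 3 (reflect across h@4): 24 holes -> [(0, 5), (0, 7), (0, 11), (1, 5), (1, 7), (1, 11), (2, 5), (2, 7), (2, 11), (3, 5), (3, 7), (3, 11), (4, 5), (4, 7), (4, 11), (5, 5), (5, 7), (5, 11), (6, 5), (6, 7), (6, 11), (7, 5), (7, 7), (7, 11)]

Answer: 24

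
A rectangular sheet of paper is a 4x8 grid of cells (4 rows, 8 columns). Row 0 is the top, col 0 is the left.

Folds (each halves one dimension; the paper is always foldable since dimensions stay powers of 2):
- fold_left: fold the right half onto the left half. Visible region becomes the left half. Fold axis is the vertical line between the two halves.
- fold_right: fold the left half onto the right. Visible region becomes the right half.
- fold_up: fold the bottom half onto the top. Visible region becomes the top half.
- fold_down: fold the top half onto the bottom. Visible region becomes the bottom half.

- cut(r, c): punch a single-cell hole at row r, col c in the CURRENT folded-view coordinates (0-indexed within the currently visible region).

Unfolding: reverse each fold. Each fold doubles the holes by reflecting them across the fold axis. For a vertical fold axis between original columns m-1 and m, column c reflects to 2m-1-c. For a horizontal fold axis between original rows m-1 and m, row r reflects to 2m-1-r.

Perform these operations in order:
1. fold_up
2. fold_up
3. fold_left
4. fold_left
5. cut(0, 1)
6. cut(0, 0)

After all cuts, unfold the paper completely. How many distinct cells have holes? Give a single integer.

Answer: 32

Derivation:
Op 1 fold_up: fold axis h@2; visible region now rows[0,2) x cols[0,8) = 2x8
Op 2 fold_up: fold axis h@1; visible region now rows[0,1) x cols[0,8) = 1x8
Op 3 fold_left: fold axis v@4; visible region now rows[0,1) x cols[0,4) = 1x4
Op 4 fold_left: fold axis v@2; visible region now rows[0,1) x cols[0,2) = 1x2
Op 5 cut(0, 1): punch at orig (0,1); cuts so far [(0, 1)]; region rows[0,1) x cols[0,2) = 1x2
Op 6 cut(0, 0): punch at orig (0,0); cuts so far [(0, 0), (0, 1)]; region rows[0,1) x cols[0,2) = 1x2
Unfold 1 (reflect across v@2): 4 holes -> [(0, 0), (0, 1), (0, 2), (0, 3)]
Unfold 2 (reflect across v@4): 8 holes -> [(0, 0), (0, 1), (0, 2), (0, 3), (0, 4), (0, 5), (0, 6), (0, 7)]
Unfold 3 (reflect across h@1): 16 holes -> [(0, 0), (0, 1), (0, 2), (0, 3), (0, 4), (0, 5), (0, 6), (0, 7), (1, 0), (1, 1), (1, 2), (1, 3), (1, 4), (1, 5), (1, 6), (1, 7)]
Unfold 4 (reflect across h@2): 32 holes -> [(0, 0), (0, 1), (0, 2), (0, 3), (0, 4), (0, 5), (0, 6), (0, 7), (1, 0), (1, 1), (1, 2), (1, 3), (1, 4), (1, 5), (1, 6), (1, 7), (2, 0), (2, 1), (2, 2), (2, 3), (2, 4), (2, 5), (2, 6), (2, 7), (3, 0), (3, 1), (3, 2), (3, 3), (3, 4), (3, 5), (3, 6), (3, 7)]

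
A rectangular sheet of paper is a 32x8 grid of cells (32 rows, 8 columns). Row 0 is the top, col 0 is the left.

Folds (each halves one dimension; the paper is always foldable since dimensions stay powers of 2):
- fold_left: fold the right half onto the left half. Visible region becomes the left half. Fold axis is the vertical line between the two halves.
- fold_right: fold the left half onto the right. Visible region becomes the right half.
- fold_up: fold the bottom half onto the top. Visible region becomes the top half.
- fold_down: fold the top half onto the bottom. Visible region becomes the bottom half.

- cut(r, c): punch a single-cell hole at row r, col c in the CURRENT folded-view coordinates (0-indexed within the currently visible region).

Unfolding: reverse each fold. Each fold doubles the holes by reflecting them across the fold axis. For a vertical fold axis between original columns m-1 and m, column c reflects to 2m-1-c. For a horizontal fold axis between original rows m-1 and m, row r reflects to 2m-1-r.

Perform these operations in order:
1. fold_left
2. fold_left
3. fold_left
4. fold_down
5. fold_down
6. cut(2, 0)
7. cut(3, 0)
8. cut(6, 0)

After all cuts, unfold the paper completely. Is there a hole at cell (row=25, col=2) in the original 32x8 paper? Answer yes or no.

Op 1 fold_left: fold axis v@4; visible region now rows[0,32) x cols[0,4) = 32x4
Op 2 fold_left: fold axis v@2; visible region now rows[0,32) x cols[0,2) = 32x2
Op 3 fold_left: fold axis v@1; visible region now rows[0,32) x cols[0,1) = 32x1
Op 4 fold_down: fold axis h@16; visible region now rows[16,32) x cols[0,1) = 16x1
Op 5 fold_down: fold axis h@24; visible region now rows[24,32) x cols[0,1) = 8x1
Op 6 cut(2, 0): punch at orig (26,0); cuts so far [(26, 0)]; region rows[24,32) x cols[0,1) = 8x1
Op 7 cut(3, 0): punch at orig (27,0); cuts so far [(26, 0), (27, 0)]; region rows[24,32) x cols[0,1) = 8x1
Op 8 cut(6, 0): punch at orig (30,0); cuts so far [(26, 0), (27, 0), (30, 0)]; region rows[24,32) x cols[0,1) = 8x1
Unfold 1 (reflect across h@24): 6 holes -> [(17, 0), (20, 0), (21, 0), (26, 0), (27, 0), (30, 0)]
Unfold 2 (reflect across h@16): 12 holes -> [(1, 0), (4, 0), (5, 0), (10, 0), (11, 0), (14, 0), (17, 0), (20, 0), (21, 0), (26, 0), (27, 0), (30, 0)]
Unfold 3 (reflect across v@1): 24 holes -> [(1, 0), (1, 1), (4, 0), (4, 1), (5, 0), (5, 1), (10, 0), (10, 1), (11, 0), (11, 1), (14, 0), (14, 1), (17, 0), (17, 1), (20, 0), (20, 1), (21, 0), (21, 1), (26, 0), (26, 1), (27, 0), (27, 1), (30, 0), (30, 1)]
Unfold 4 (reflect across v@2): 48 holes -> [(1, 0), (1, 1), (1, 2), (1, 3), (4, 0), (4, 1), (4, 2), (4, 3), (5, 0), (5, 1), (5, 2), (5, 3), (10, 0), (10, 1), (10, 2), (10, 3), (11, 0), (11, 1), (11, 2), (11, 3), (14, 0), (14, 1), (14, 2), (14, 3), (17, 0), (17, 1), (17, 2), (17, 3), (20, 0), (20, 1), (20, 2), (20, 3), (21, 0), (21, 1), (21, 2), (21, 3), (26, 0), (26, 1), (26, 2), (26, 3), (27, 0), (27, 1), (27, 2), (27, 3), (30, 0), (30, 1), (30, 2), (30, 3)]
Unfold 5 (reflect across v@4): 96 holes -> [(1, 0), (1, 1), (1, 2), (1, 3), (1, 4), (1, 5), (1, 6), (1, 7), (4, 0), (4, 1), (4, 2), (4, 3), (4, 4), (4, 5), (4, 6), (4, 7), (5, 0), (5, 1), (5, 2), (5, 3), (5, 4), (5, 5), (5, 6), (5, 7), (10, 0), (10, 1), (10, 2), (10, 3), (10, 4), (10, 5), (10, 6), (10, 7), (11, 0), (11, 1), (11, 2), (11, 3), (11, 4), (11, 5), (11, 6), (11, 7), (14, 0), (14, 1), (14, 2), (14, 3), (14, 4), (14, 5), (14, 6), (14, 7), (17, 0), (17, 1), (17, 2), (17, 3), (17, 4), (17, 5), (17, 6), (17, 7), (20, 0), (20, 1), (20, 2), (20, 3), (20, 4), (20, 5), (20, 6), (20, 7), (21, 0), (21, 1), (21, 2), (21, 3), (21, 4), (21, 5), (21, 6), (21, 7), (26, 0), (26, 1), (26, 2), (26, 3), (26, 4), (26, 5), (26, 6), (26, 7), (27, 0), (27, 1), (27, 2), (27, 3), (27, 4), (27, 5), (27, 6), (27, 7), (30, 0), (30, 1), (30, 2), (30, 3), (30, 4), (30, 5), (30, 6), (30, 7)]
Holes: [(1, 0), (1, 1), (1, 2), (1, 3), (1, 4), (1, 5), (1, 6), (1, 7), (4, 0), (4, 1), (4, 2), (4, 3), (4, 4), (4, 5), (4, 6), (4, 7), (5, 0), (5, 1), (5, 2), (5, 3), (5, 4), (5, 5), (5, 6), (5, 7), (10, 0), (10, 1), (10, 2), (10, 3), (10, 4), (10, 5), (10, 6), (10, 7), (11, 0), (11, 1), (11, 2), (11, 3), (11, 4), (11, 5), (11, 6), (11, 7), (14, 0), (14, 1), (14, 2), (14, 3), (14, 4), (14, 5), (14, 6), (14, 7), (17, 0), (17, 1), (17, 2), (17, 3), (17, 4), (17, 5), (17, 6), (17, 7), (20, 0), (20, 1), (20, 2), (20, 3), (20, 4), (20, 5), (20, 6), (20, 7), (21, 0), (21, 1), (21, 2), (21, 3), (21, 4), (21, 5), (21, 6), (21, 7), (26, 0), (26, 1), (26, 2), (26, 3), (26, 4), (26, 5), (26, 6), (26, 7), (27, 0), (27, 1), (27, 2), (27, 3), (27, 4), (27, 5), (27, 6), (27, 7), (30, 0), (30, 1), (30, 2), (30, 3), (30, 4), (30, 5), (30, 6), (30, 7)]

Answer: no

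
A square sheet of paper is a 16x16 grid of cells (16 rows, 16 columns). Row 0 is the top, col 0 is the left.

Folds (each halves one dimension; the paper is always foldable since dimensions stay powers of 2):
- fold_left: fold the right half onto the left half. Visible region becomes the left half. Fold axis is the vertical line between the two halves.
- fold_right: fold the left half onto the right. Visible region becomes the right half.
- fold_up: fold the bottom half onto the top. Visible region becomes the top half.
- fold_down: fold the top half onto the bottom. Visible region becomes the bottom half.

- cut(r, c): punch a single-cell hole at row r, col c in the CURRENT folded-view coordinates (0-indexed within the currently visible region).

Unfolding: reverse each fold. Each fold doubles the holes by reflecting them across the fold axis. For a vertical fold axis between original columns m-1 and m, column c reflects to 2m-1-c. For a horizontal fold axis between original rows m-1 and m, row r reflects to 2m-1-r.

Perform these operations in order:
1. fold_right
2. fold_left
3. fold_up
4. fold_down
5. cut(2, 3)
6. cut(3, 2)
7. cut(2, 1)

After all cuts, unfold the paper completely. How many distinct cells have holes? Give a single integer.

Op 1 fold_right: fold axis v@8; visible region now rows[0,16) x cols[8,16) = 16x8
Op 2 fold_left: fold axis v@12; visible region now rows[0,16) x cols[8,12) = 16x4
Op 3 fold_up: fold axis h@8; visible region now rows[0,8) x cols[8,12) = 8x4
Op 4 fold_down: fold axis h@4; visible region now rows[4,8) x cols[8,12) = 4x4
Op 5 cut(2, 3): punch at orig (6,11); cuts so far [(6, 11)]; region rows[4,8) x cols[8,12) = 4x4
Op 6 cut(3, 2): punch at orig (7,10); cuts so far [(6, 11), (7, 10)]; region rows[4,8) x cols[8,12) = 4x4
Op 7 cut(2, 1): punch at orig (6,9); cuts so far [(6, 9), (6, 11), (7, 10)]; region rows[4,8) x cols[8,12) = 4x4
Unfold 1 (reflect across h@4): 6 holes -> [(0, 10), (1, 9), (1, 11), (6, 9), (6, 11), (7, 10)]
Unfold 2 (reflect across h@8): 12 holes -> [(0, 10), (1, 9), (1, 11), (6, 9), (6, 11), (7, 10), (8, 10), (9, 9), (9, 11), (14, 9), (14, 11), (15, 10)]
Unfold 3 (reflect across v@12): 24 holes -> [(0, 10), (0, 13), (1, 9), (1, 11), (1, 12), (1, 14), (6, 9), (6, 11), (6, 12), (6, 14), (7, 10), (7, 13), (8, 10), (8, 13), (9, 9), (9, 11), (9, 12), (9, 14), (14, 9), (14, 11), (14, 12), (14, 14), (15, 10), (15, 13)]
Unfold 4 (reflect across v@8): 48 holes -> [(0, 2), (0, 5), (0, 10), (0, 13), (1, 1), (1, 3), (1, 4), (1, 6), (1, 9), (1, 11), (1, 12), (1, 14), (6, 1), (6, 3), (6, 4), (6, 6), (6, 9), (6, 11), (6, 12), (6, 14), (7, 2), (7, 5), (7, 10), (7, 13), (8, 2), (8, 5), (8, 10), (8, 13), (9, 1), (9, 3), (9, 4), (9, 6), (9, 9), (9, 11), (9, 12), (9, 14), (14, 1), (14, 3), (14, 4), (14, 6), (14, 9), (14, 11), (14, 12), (14, 14), (15, 2), (15, 5), (15, 10), (15, 13)]

Answer: 48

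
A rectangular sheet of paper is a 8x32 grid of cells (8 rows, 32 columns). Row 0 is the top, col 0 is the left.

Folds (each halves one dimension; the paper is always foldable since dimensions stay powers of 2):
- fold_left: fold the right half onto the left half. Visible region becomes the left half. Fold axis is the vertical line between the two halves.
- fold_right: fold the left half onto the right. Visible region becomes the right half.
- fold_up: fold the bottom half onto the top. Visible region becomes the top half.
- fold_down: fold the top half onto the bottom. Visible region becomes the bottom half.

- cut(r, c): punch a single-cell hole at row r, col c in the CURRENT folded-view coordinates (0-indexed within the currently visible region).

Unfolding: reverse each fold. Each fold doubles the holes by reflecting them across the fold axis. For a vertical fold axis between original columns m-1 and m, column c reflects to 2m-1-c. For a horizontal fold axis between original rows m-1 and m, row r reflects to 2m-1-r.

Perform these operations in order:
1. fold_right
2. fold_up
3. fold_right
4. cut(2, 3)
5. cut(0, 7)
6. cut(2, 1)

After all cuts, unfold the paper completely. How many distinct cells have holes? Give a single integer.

Op 1 fold_right: fold axis v@16; visible region now rows[0,8) x cols[16,32) = 8x16
Op 2 fold_up: fold axis h@4; visible region now rows[0,4) x cols[16,32) = 4x16
Op 3 fold_right: fold axis v@24; visible region now rows[0,4) x cols[24,32) = 4x8
Op 4 cut(2, 3): punch at orig (2,27); cuts so far [(2, 27)]; region rows[0,4) x cols[24,32) = 4x8
Op 5 cut(0, 7): punch at orig (0,31); cuts so far [(0, 31), (2, 27)]; region rows[0,4) x cols[24,32) = 4x8
Op 6 cut(2, 1): punch at orig (2,25); cuts so far [(0, 31), (2, 25), (2, 27)]; region rows[0,4) x cols[24,32) = 4x8
Unfold 1 (reflect across v@24): 6 holes -> [(0, 16), (0, 31), (2, 20), (2, 22), (2, 25), (2, 27)]
Unfold 2 (reflect across h@4): 12 holes -> [(0, 16), (0, 31), (2, 20), (2, 22), (2, 25), (2, 27), (5, 20), (5, 22), (5, 25), (5, 27), (7, 16), (7, 31)]
Unfold 3 (reflect across v@16): 24 holes -> [(0, 0), (0, 15), (0, 16), (0, 31), (2, 4), (2, 6), (2, 9), (2, 11), (2, 20), (2, 22), (2, 25), (2, 27), (5, 4), (5, 6), (5, 9), (5, 11), (5, 20), (5, 22), (5, 25), (5, 27), (7, 0), (7, 15), (7, 16), (7, 31)]

Answer: 24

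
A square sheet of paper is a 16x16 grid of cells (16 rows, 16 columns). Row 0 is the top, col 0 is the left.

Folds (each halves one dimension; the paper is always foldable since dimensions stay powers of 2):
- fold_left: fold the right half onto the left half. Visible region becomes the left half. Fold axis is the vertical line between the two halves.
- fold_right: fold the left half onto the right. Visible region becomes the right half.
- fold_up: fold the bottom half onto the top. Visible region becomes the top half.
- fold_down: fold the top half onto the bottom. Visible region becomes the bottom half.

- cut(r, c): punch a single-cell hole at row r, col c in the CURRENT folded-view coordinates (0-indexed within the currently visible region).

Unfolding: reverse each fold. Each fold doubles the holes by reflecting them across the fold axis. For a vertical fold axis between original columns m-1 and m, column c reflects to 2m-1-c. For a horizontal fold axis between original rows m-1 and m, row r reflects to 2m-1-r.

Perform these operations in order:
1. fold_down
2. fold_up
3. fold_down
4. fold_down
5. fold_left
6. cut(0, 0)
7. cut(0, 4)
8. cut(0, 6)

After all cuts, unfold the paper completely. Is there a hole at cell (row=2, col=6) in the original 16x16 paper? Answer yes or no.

Answer: yes

Derivation:
Op 1 fold_down: fold axis h@8; visible region now rows[8,16) x cols[0,16) = 8x16
Op 2 fold_up: fold axis h@12; visible region now rows[8,12) x cols[0,16) = 4x16
Op 3 fold_down: fold axis h@10; visible region now rows[10,12) x cols[0,16) = 2x16
Op 4 fold_down: fold axis h@11; visible region now rows[11,12) x cols[0,16) = 1x16
Op 5 fold_left: fold axis v@8; visible region now rows[11,12) x cols[0,8) = 1x8
Op 6 cut(0, 0): punch at orig (11,0); cuts so far [(11, 0)]; region rows[11,12) x cols[0,8) = 1x8
Op 7 cut(0, 4): punch at orig (11,4); cuts so far [(11, 0), (11, 4)]; region rows[11,12) x cols[0,8) = 1x8
Op 8 cut(0, 6): punch at orig (11,6); cuts so far [(11, 0), (11, 4), (11, 6)]; region rows[11,12) x cols[0,8) = 1x8
Unfold 1 (reflect across v@8): 6 holes -> [(11, 0), (11, 4), (11, 6), (11, 9), (11, 11), (11, 15)]
Unfold 2 (reflect across h@11): 12 holes -> [(10, 0), (10, 4), (10, 6), (10, 9), (10, 11), (10, 15), (11, 0), (11, 4), (11, 6), (11, 9), (11, 11), (11, 15)]
Unfold 3 (reflect across h@10): 24 holes -> [(8, 0), (8, 4), (8, 6), (8, 9), (8, 11), (8, 15), (9, 0), (9, 4), (9, 6), (9, 9), (9, 11), (9, 15), (10, 0), (10, 4), (10, 6), (10, 9), (10, 11), (10, 15), (11, 0), (11, 4), (11, 6), (11, 9), (11, 11), (11, 15)]
Unfold 4 (reflect across h@12): 48 holes -> [(8, 0), (8, 4), (8, 6), (8, 9), (8, 11), (8, 15), (9, 0), (9, 4), (9, 6), (9, 9), (9, 11), (9, 15), (10, 0), (10, 4), (10, 6), (10, 9), (10, 11), (10, 15), (11, 0), (11, 4), (11, 6), (11, 9), (11, 11), (11, 15), (12, 0), (12, 4), (12, 6), (12, 9), (12, 11), (12, 15), (13, 0), (13, 4), (13, 6), (13, 9), (13, 11), (13, 15), (14, 0), (14, 4), (14, 6), (14, 9), (14, 11), (14, 15), (15, 0), (15, 4), (15, 6), (15, 9), (15, 11), (15, 15)]
Unfold 5 (reflect across h@8): 96 holes -> [(0, 0), (0, 4), (0, 6), (0, 9), (0, 11), (0, 15), (1, 0), (1, 4), (1, 6), (1, 9), (1, 11), (1, 15), (2, 0), (2, 4), (2, 6), (2, 9), (2, 11), (2, 15), (3, 0), (3, 4), (3, 6), (3, 9), (3, 11), (3, 15), (4, 0), (4, 4), (4, 6), (4, 9), (4, 11), (4, 15), (5, 0), (5, 4), (5, 6), (5, 9), (5, 11), (5, 15), (6, 0), (6, 4), (6, 6), (6, 9), (6, 11), (6, 15), (7, 0), (7, 4), (7, 6), (7, 9), (7, 11), (7, 15), (8, 0), (8, 4), (8, 6), (8, 9), (8, 11), (8, 15), (9, 0), (9, 4), (9, 6), (9, 9), (9, 11), (9, 15), (10, 0), (10, 4), (10, 6), (10, 9), (10, 11), (10, 15), (11, 0), (11, 4), (11, 6), (11, 9), (11, 11), (11, 15), (12, 0), (12, 4), (12, 6), (12, 9), (12, 11), (12, 15), (13, 0), (13, 4), (13, 6), (13, 9), (13, 11), (13, 15), (14, 0), (14, 4), (14, 6), (14, 9), (14, 11), (14, 15), (15, 0), (15, 4), (15, 6), (15, 9), (15, 11), (15, 15)]
Holes: [(0, 0), (0, 4), (0, 6), (0, 9), (0, 11), (0, 15), (1, 0), (1, 4), (1, 6), (1, 9), (1, 11), (1, 15), (2, 0), (2, 4), (2, 6), (2, 9), (2, 11), (2, 15), (3, 0), (3, 4), (3, 6), (3, 9), (3, 11), (3, 15), (4, 0), (4, 4), (4, 6), (4, 9), (4, 11), (4, 15), (5, 0), (5, 4), (5, 6), (5, 9), (5, 11), (5, 15), (6, 0), (6, 4), (6, 6), (6, 9), (6, 11), (6, 15), (7, 0), (7, 4), (7, 6), (7, 9), (7, 11), (7, 15), (8, 0), (8, 4), (8, 6), (8, 9), (8, 11), (8, 15), (9, 0), (9, 4), (9, 6), (9, 9), (9, 11), (9, 15), (10, 0), (10, 4), (10, 6), (10, 9), (10, 11), (10, 15), (11, 0), (11, 4), (11, 6), (11, 9), (11, 11), (11, 15), (12, 0), (12, 4), (12, 6), (12, 9), (12, 11), (12, 15), (13, 0), (13, 4), (13, 6), (13, 9), (13, 11), (13, 15), (14, 0), (14, 4), (14, 6), (14, 9), (14, 11), (14, 15), (15, 0), (15, 4), (15, 6), (15, 9), (15, 11), (15, 15)]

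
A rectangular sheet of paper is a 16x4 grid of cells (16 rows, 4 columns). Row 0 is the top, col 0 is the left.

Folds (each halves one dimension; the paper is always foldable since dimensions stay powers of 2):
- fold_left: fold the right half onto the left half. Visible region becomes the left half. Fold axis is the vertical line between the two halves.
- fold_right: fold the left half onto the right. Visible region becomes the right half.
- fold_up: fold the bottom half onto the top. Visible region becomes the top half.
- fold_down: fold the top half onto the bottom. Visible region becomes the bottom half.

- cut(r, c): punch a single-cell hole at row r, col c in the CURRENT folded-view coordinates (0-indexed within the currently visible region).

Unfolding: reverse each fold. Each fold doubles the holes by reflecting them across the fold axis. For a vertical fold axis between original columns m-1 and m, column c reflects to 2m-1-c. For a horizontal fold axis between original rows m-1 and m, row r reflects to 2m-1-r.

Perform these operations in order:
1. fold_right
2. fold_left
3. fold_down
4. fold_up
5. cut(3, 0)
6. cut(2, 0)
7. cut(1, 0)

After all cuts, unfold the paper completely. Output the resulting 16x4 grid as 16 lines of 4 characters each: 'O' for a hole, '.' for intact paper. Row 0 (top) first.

Answer: ....
OOOO
OOOO
OOOO
OOOO
OOOO
OOOO
....
....
OOOO
OOOO
OOOO
OOOO
OOOO
OOOO
....

Derivation:
Op 1 fold_right: fold axis v@2; visible region now rows[0,16) x cols[2,4) = 16x2
Op 2 fold_left: fold axis v@3; visible region now rows[0,16) x cols[2,3) = 16x1
Op 3 fold_down: fold axis h@8; visible region now rows[8,16) x cols[2,3) = 8x1
Op 4 fold_up: fold axis h@12; visible region now rows[8,12) x cols[2,3) = 4x1
Op 5 cut(3, 0): punch at orig (11,2); cuts so far [(11, 2)]; region rows[8,12) x cols[2,3) = 4x1
Op 6 cut(2, 0): punch at orig (10,2); cuts so far [(10, 2), (11, 2)]; region rows[8,12) x cols[2,3) = 4x1
Op 7 cut(1, 0): punch at orig (9,2); cuts so far [(9, 2), (10, 2), (11, 2)]; region rows[8,12) x cols[2,3) = 4x1
Unfold 1 (reflect across h@12): 6 holes -> [(9, 2), (10, 2), (11, 2), (12, 2), (13, 2), (14, 2)]
Unfold 2 (reflect across h@8): 12 holes -> [(1, 2), (2, 2), (3, 2), (4, 2), (5, 2), (6, 2), (9, 2), (10, 2), (11, 2), (12, 2), (13, 2), (14, 2)]
Unfold 3 (reflect across v@3): 24 holes -> [(1, 2), (1, 3), (2, 2), (2, 3), (3, 2), (3, 3), (4, 2), (4, 3), (5, 2), (5, 3), (6, 2), (6, 3), (9, 2), (9, 3), (10, 2), (10, 3), (11, 2), (11, 3), (12, 2), (12, 3), (13, 2), (13, 3), (14, 2), (14, 3)]
Unfold 4 (reflect across v@2): 48 holes -> [(1, 0), (1, 1), (1, 2), (1, 3), (2, 0), (2, 1), (2, 2), (2, 3), (3, 0), (3, 1), (3, 2), (3, 3), (4, 0), (4, 1), (4, 2), (4, 3), (5, 0), (5, 1), (5, 2), (5, 3), (6, 0), (6, 1), (6, 2), (6, 3), (9, 0), (9, 1), (9, 2), (9, 3), (10, 0), (10, 1), (10, 2), (10, 3), (11, 0), (11, 1), (11, 2), (11, 3), (12, 0), (12, 1), (12, 2), (12, 3), (13, 0), (13, 1), (13, 2), (13, 3), (14, 0), (14, 1), (14, 2), (14, 3)]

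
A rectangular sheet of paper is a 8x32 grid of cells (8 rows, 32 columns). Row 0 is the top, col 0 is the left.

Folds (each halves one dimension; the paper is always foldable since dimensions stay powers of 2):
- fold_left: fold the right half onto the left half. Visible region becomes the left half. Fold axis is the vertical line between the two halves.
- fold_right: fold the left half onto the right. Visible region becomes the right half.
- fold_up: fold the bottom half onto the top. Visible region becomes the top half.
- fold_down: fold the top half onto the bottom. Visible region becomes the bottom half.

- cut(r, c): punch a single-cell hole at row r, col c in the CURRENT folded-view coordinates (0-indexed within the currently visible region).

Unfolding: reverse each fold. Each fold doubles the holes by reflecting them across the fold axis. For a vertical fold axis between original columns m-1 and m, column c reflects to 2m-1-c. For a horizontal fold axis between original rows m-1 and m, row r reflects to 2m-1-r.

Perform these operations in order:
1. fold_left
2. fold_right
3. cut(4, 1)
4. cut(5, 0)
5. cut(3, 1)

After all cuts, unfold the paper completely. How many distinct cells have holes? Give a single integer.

Answer: 12

Derivation:
Op 1 fold_left: fold axis v@16; visible region now rows[0,8) x cols[0,16) = 8x16
Op 2 fold_right: fold axis v@8; visible region now rows[0,8) x cols[8,16) = 8x8
Op 3 cut(4, 1): punch at orig (4,9); cuts so far [(4, 9)]; region rows[0,8) x cols[8,16) = 8x8
Op 4 cut(5, 0): punch at orig (5,8); cuts so far [(4, 9), (5, 8)]; region rows[0,8) x cols[8,16) = 8x8
Op 5 cut(3, 1): punch at orig (3,9); cuts so far [(3, 9), (4, 9), (5, 8)]; region rows[0,8) x cols[8,16) = 8x8
Unfold 1 (reflect across v@8): 6 holes -> [(3, 6), (3, 9), (4, 6), (4, 9), (5, 7), (5, 8)]
Unfold 2 (reflect across v@16): 12 holes -> [(3, 6), (3, 9), (3, 22), (3, 25), (4, 6), (4, 9), (4, 22), (4, 25), (5, 7), (5, 8), (5, 23), (5, 24)]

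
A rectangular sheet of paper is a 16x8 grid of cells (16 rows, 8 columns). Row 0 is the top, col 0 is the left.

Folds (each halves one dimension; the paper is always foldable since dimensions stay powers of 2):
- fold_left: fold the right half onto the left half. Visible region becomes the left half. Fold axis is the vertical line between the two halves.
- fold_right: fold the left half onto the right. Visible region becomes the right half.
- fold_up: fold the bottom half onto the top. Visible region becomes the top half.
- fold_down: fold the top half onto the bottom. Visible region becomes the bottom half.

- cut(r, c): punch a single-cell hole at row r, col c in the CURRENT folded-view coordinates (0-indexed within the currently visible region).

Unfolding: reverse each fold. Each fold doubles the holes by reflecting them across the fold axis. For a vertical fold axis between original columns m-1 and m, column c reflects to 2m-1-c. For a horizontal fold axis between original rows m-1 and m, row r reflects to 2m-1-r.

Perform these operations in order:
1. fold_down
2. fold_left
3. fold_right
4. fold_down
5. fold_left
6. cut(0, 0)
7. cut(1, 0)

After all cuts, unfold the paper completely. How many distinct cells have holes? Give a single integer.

Answer: 64

Derivation:
Op 1 fold_down: fold axis h@8; visible region now rows[8,16) x cols[0,8) = 8x8
Op 2 fold_left: fold axis v@4; visible region now rows[8,16) x cols[0,4) = 8x4
Op 3 fold_right: fold axis v@2; visible region now rows[8,16) x cols[2,4) = 8x2
Op 4 fold_down: fold axis h@12; visible region now rows[12,16) x cols[2,4) = 4x2
Op 5 fold_left: fold axis v@3; visible region now rows[12,16) x cols[2,3) = 4x1
Op 6 cut(0, 0): punch at orig (12,2); cuts so far [(12, 2)]; region rows[12,16) x cols[2,3) = 4x1
Op 7 cut(1, 0): punch at orig (13,2); cuts so far [(12, 2), (13, 2)]; region rows[12,16) x cols[2,3) = 4x1
Unfold 1 (reflect across v@3): 4 holes -> [(12, 2), (12, 3), (13, 2), (13, 3)]
Unfold 2 (reflect across h@12): 8 holes -> [(10, 2), (10, 3), (11, 2), (11, 3), (12, 2), (12, 3), (13, 2), (13, 3)]
Unfold 3 (reflect across v@2): 16 holes -> [(10, 0), (10, 1), (10, 2), (10, 3), (11, 0), (11, 1), (11, 2), (11, 3), (12, 0), (12, 1), (12, 2), (12, 3), (13, 0), (13, 1), (13, 2), (13, 3)]
Unfold 4 (reflect across v@4): 32 holes -> [(10, 0), (10, 1), (10, 2), (10, 3), (10, 4), (10, 5), (10, 6), (10, 7), (11, 0), (11, 1), (11, 2), (11, 3), (11, 4), (11, 5), (11, 6), (11, 7), (12, 0), (12, 1), (12, 2), (12, 3), (12, 4), (12, 5), (12, 6), (12, 7), (13, 0), (13, 1), (13, 2), (13, 3), (13, 4), (13, 5), (13, 6), (13, 7)]
Unfold 5 (reflect across h@8): 64 holes -> [(2, 0), (2, 1), (2, 2), (2, 3), (2, 4), (2, 5), (2, 6), (2, 7), (3, 0), (3, 1), (3, 2), (3, 3), (3, 4), (3, 5), (3, 6), (3, 7), (4, 0), (4, 1), (4, 2), (4, 3), (4, 4), (4, 5), (4, 6), (4, 7), (5, 0), (5, 1), (5, 2), (5, 3), (5, 4), (5, 5), (5, 6), (5, 7), (10, 0), (10, 1), (10, 2), (10, 3), (10, 4), (10, 5), (10, 6), (10, 7), (11, 0), (11, 1), (11, 2), (11, 3), (11, 4), (11, 5), (11, 6), (11, 7), (12, 0), (12, 1), (12, 2), (12, 3), (12, 4), (12, 5), (12, 6), (12, 7), (13, 0), (13, 1), (13, 2), (13, 3), (13, 4), (13, 5), (13, 6), (13, 7)]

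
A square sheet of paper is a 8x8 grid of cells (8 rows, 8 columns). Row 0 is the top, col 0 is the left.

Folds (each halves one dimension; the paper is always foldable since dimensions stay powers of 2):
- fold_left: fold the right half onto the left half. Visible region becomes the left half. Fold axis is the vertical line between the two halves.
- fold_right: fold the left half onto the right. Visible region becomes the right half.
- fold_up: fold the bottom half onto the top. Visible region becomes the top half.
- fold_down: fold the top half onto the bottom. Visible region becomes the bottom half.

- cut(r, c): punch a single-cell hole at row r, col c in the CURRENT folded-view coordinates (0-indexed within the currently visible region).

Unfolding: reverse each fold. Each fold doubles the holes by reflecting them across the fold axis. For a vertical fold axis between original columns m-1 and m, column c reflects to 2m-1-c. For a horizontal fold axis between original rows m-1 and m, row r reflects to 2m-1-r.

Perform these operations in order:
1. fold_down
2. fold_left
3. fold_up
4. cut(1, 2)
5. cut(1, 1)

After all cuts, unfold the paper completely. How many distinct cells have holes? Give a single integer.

Op 1 fold_down: fold axis h@4; visible region now rows[4,8) x cols[0,8) = 4x8
Op 2 fold_left: fold axis v@4; visible region now rows[4,8) x cols[0,4) = 4x4
Op 3 fold_up: fold axis h@6; visible region now rows[4,6) x cols[0,4) = 2x4
Op 4 cut(1, 2): punch at orig (5,2); cuts so far [(5, 2)]; region rows[4,6) x cols[0,4) = 2x4
Op 5 cut(1, 1): punch at orig (5,1); cuts so far [(5, 1), (5, 2)]; region rows[4,6) x cols[0,4) = 2x4
Unfold 1 (reflect across h@6): 4 holes -> [(5, 1), (5, 2), (6, 1), (6, 2)]
Unfold 2 (reflect across v@4): 8 holes -> [(5, 1), (5, 2), (5, 5), (5, 6), (6, 1), (6, 2), (6, 5), (6, 6)]
Unfold 3 (reflect across h@4): 16 holes -> [(1, 1), (1, 2), (1, 5), (1, 6), (2, 1), (2, 2), (2, 5), (2, 6), (5, 1), (5, 2), (5, 5), (5, 6), (6, 1), (6, 2), (6, 5), (6, 6)]

Answer: 16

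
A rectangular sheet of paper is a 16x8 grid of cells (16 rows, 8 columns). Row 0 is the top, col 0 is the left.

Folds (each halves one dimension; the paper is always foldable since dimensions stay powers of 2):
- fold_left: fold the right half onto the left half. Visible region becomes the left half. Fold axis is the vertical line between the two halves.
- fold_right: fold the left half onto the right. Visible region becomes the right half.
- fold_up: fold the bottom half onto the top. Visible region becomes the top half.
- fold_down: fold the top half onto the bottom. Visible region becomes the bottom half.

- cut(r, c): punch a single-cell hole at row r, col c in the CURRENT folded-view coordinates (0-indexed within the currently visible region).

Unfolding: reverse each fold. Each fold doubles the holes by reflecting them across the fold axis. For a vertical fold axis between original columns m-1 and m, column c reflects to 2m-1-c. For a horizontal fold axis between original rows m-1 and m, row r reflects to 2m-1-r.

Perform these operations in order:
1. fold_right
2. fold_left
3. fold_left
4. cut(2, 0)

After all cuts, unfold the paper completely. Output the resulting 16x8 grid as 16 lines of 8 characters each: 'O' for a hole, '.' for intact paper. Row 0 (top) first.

Answer: ........
........
OOOOOOOO
........
........
........
........
........
........
........
........
........
........
........
........
........

Derivation:
Op 1 fold_right: fold axis v@4; visible region now rows[0,16) x cols[4,8) = 16x4
Op 2 fold_left: fold axis v@6; visible region now rows[0,16) x cols[4,6) = 16x2
Op 3 fold_left: fold axis v@5; visible region now rows[0,16) x cols[4,5) = 16x1
Op 4 cut(2, 0): punch at orig (2,4); cuts so far [(2, 4)]; region rows[0,16) x cols[4,5) = 16x1
Unfold 1 (reflect across v@5): 2 holes -> [(2, 4), (2, 5)]
Unfold 2 (reflect across v@6): 4 holes -> [(2, 4), (2, 5), (2, 6), (2, 7)]
Unfold 3 (reflect across v@4): 8 holes -> [(2, 0), (2, 1), (2, 2), (2, 3), (2, 4), (2, 5), (2, 6), (2, 7)]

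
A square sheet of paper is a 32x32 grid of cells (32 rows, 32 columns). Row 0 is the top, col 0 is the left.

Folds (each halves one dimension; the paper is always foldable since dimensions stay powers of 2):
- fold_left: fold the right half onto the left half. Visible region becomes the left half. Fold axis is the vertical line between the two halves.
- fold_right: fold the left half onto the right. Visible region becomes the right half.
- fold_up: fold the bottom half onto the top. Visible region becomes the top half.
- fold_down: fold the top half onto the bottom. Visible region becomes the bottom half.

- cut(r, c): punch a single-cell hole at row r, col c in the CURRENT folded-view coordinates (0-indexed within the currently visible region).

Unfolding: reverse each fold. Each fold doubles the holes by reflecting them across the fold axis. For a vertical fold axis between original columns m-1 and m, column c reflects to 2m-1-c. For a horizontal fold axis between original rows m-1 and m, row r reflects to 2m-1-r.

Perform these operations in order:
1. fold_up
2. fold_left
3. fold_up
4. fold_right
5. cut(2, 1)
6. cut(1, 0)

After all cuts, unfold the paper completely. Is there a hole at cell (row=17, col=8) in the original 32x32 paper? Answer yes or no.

Op 1 fold_up: fold axis h@16; visible region now rows[0,16) x cols[0,32) = 16x32
Op 2 fold_left: fold axis v@16; visible region now rows[0,16) x cols[0,16) = 16x16
Op 3 fold_up: fold axis h@8; visible region now rows[0,8) x cols[0,16) = 8x16
Op 4 fold_right: fold axis v@8; visible region now rows[0,8) x cols[8,16) = 8x8
Op 5 cut(2, 1): punch at orig (2,9); cuts so far [(2, 9)]; region rows[0,8) x cols[8,16) = 8x8
Op 6 cut(1, 0): punch at orig (1,8); cuts so far [(1, 8), (2, 9)]; region rows[0,8) x cols[8,16) = 8x8
Unfold 1 (reflect across v@8): 4 holes -> [(1, 7), (1, 8), (2, 6), (2, 9)]
Unfold 2 (reflect across h@8): 8 holes -> [(1, 7), (1, 8), (2, 6), (2, 9), (13, 6), (13, 9), (14, 7), (14, 8)]
Unfold 3 (reflect across v@16): 16 holes -> [(1, 7), (1, 8), (1, 23), (1, 24), (2, 6), (2, 9), (2, 22), (2, 25), (13, 6), (13, 9), (13, 22), (13, 25), (14, 7), (14, 8), (14, 23), (14, 24)]
Unfold 4 (reflect across h@16): 32 holes -> [(1, 7), (1, 8), (1, 23), (1, 24), (2, 6), (2, 9), (2, 22), (2, 25), (13, 6), (13, 9), (13, 22), (13, 25), (14, 7), (14, 8), (14, 23), (14, 24), (17, 7), (17, 8), (17, 23), (17, 24), (18, 6), (18, 9), (18, 22), (18, 25), (29, 6), (29, 9), (29, 22), (29, 25), (30, 7), (30, 8), (30, 23), (30, 24)]
Holes: [(1, 7), (1, 8), (1, 23), (1, 24), (2, 6), (2, 9), (2, 22), (2, 25), (13, 6), (13, 9), (13, 22), (13, 25), (14, 7), (14, 8), (14, 23), (14, 24), (17, 7), (17, 8), (17, 23), (17, 24), (18, 6), (18, 9), (18, 22), (18, 25), (29, 6), (29, 9), (29, 22), (29, 25), (30, 7), (30, 8), (30, 23), (30, 24)]

Answer: yes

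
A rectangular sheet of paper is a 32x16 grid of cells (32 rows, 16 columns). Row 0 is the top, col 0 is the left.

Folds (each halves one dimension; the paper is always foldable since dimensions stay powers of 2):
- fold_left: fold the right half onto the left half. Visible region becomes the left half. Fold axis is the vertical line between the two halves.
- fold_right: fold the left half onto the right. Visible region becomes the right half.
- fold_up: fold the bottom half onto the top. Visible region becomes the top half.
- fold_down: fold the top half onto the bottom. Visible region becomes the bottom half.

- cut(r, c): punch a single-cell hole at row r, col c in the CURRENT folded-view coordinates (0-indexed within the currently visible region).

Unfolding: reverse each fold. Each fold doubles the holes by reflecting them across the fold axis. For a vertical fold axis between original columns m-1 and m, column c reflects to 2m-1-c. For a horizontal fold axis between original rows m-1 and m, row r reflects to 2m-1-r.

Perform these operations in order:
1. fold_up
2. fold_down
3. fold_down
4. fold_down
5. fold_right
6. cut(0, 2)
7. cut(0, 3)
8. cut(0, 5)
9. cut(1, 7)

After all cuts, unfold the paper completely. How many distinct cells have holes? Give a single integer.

Answer: 128

Derivation:
Op 1 fold_up: fold axis h@16; visible region now rows[0,16) x cols[0,16) = 16x16
Op 2 fold_down: fold axis h@8; visible region now rows[8,16) x cols[0,16) = 8x16
Op 3 fold_down: fold axis h@12; visible region now rows[12,16) x cols[0,16) = 4x16
Op 4 fold_down: fold axis h@14; visible region now rows[14,16) x cols[0,16) = 2x16
Op 5 fold_right: fold axis v@8; visible region now rows[14,16) x cols[8,16) = 2x8
Op 6 cut(0, 2): punch at orig (14,10); cuts so far [(14, 10)]; region rows[14,16) x cols[8,16) = 2x8
Op 7 cut(0, 3): punch at orig (14,11); cuts so far [(14, 10), (14, 11)]; region rows[14,16) x cols[8,16) = 2x8
Op 8 cut(0, 5): punch at orig (14,13); cuts so far [(14, 10), (14, 11), (14, 13)]; region rows[14,16) x cols[8,16) = 2x8
Op 9 cut(1, 7): punch at orig (15,15); cuts so far [(14, 10), (14, 11), (14, 13), (15, 15)]; region rows[14,16) x cols[8,16) = 2x8
Unfold 1 (reflect across v@8): 8 holes -> [(14, 2), (14, 4), (14, 5), (14, 10), (14, 11), (14, 13), (15, 0), (15, 15)]
Unfold 2 (reflect across h@14): 16 holes -> [(12, 0), (12, 15), (13, 2), (13, 4), (13, 5), (13, 10), (13, 11), (13, 13), (14, 2), (14, 4), (14, 5), (14, 10), (14, 11), (14, 13), (15, 0), (15, 15)]
Unfold 3 (reflect across h@12): 32 holes -> [(8, 0), (8, 15), (9, 2), (9, 4), (9, 5), (9, 10), (9, 11), (9, 13), (10, 2), (10, 4), (10, 5), (10, 10), (10, 11), (10, 13), (11, 0), (11, 15), (12, 0), (12, 15), (13, 2), (13, 4), (13, 5), (13, 10), (13, 11), (13, 13), (14, 2), (14, 4), (14, 5), (14, 10), (14, 11), (14, 13), (15, 0), (15, 15)]
Unfold 4 (reflect across h@8): 64 holes -> [(0, 0), (0, 15), (1, 2), (1, 4), (1, 5), (1, 10), (1, 11), (1, 13), (2, 2), (2, 4), (2, 5), (2, 10), (2, 11), (2, 13), (3, 0), (3, 15), (4, 0), (4, 15), (5, 2), (5, 4), (5, 5), (5, 10), (5, 11), (5, 13), (6, 2), (6, 4), (6, 5), (6, 10), (6, 11), (6, 13), (7, 0), (7, 15), (8, 0), (8, 15), (9, 2), (9, 4), (9, 5), (9, 10), (9, 11), (9, 13), (10, 2), (10, 4), (10, 5), (10, 10), (10, 11), (10, 13), (11, 0), (11, 15), (12, 0), (12, 15), (13, 2), (13, 4), (13, 5), (13, 10), (13, 11), (13, 13), (14, 2), (14, 4), (14, 5), (14, 10), (14, 11), (14, 13), (15, 0), (15, 15)]
Unfold 5 (reflect across h@16): 128 holes -> [(0, 0), (0, 15), (1, 2), (1, 4), (1, 5), (1, 10), (1, 11), (1, 13), (2, 2), (2, 4), (2, 5), (2, 10), (2, 11), (2, 13), (3, 0), (3, 15), (4, 0), (4, 15), (5, 2), (5, 4), (5, 5), (5, 10), (5, 11), (5, 13), (6, 2), (6, 4), (6, 5), (6, 10), (6, 11), (6, 13), (7, 0), (7, 15), (8, 0), (8, 15), (9, 2), (9, 4), (9, 5), (9, 10), (9, 11), (9, 13), (10, 2), (10, 4), (10, 5), (10, 10), (10, 11), (10, 13), (11, 0), (11, 15), (12, 0), (12, 15), (13, 2), (13, 4), (13, 5), (13, 10), (13, 11), (13, 13), (14, 2), (14, 4), (14, 5), (14, 10), (14, 11), (14, 13), (15, 0), (15, 15), (16, 0), (16, 15), (17, 2), (17, 4), (17, 5), (17, 10), (17, 11), (17, 13), (18, 2), (18, 4), (18, 5), (18, 10), (18, 11), (18, 13), (19, 0), (19, 15), (20, 0), (20, 15), (21, 2), (21, 4), (21, 5), (21, 10), (21, 11), (21, 13), (22, 2), (22, 4), (22, 5), (22, 10), (22, 11), (22, 13), (23, 0), (23, 15), (24, 0), (24, 15), (25, 2), (25, 4), (25, 5), (25, 10), (25, 11), (25, 13), (26, 2), (26, 4), (26, 5), (26, 10), (26, 11), (26, 13), (27, 0), (27, 15), (28, 0), (28, 15), (29, 2), (29, 4), (29, 5), (29, 10), (29, 11), (29, 13), (30, 2), (30, 4), (30, 5), (30, 10), (30, 11), (30, 13), (31, 0), (31, 15)]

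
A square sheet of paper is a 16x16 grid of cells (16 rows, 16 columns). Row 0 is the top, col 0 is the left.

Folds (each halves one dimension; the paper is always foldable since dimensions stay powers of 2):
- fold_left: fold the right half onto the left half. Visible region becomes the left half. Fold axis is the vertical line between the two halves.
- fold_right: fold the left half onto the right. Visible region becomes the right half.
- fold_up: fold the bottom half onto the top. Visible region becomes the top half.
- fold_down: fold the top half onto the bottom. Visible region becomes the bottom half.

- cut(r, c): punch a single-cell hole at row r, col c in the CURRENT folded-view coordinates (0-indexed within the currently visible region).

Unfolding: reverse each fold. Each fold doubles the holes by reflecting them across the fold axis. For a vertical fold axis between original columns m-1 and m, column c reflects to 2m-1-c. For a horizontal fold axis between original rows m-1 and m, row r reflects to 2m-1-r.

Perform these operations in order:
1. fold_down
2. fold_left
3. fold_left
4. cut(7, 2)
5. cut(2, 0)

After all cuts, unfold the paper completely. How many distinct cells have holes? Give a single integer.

Answer: 16

Derivation:
Op 1 fold_down: fold axis h@8; visible region now rows[8,16) x cols[0,16) = 8x16
Op 2 fold_left: fold axis v@8; visible region now rows[8,16) x cols[0,8) = 8x8
Op 3 fold_left: fold axis v@4; visible region now rows[8,16) x cols[0,4) = 8x4
Op 4 cut(7, 2): punch at orig (15,2); cuts so far [(15, 2)]; region rows[8,16) x cols[0,4) = 8x4
Op 5 cut(2, 0): punch at orig (10,0); cuts so far [(10, 0), (15, 2)]; region rows[8,16) x cols[0,4) = 8x4
Unfold 1 (reflect across v@4): 4 holes -> [(10, 0), (10, 7), (15, 2), (15, 5)]
Unfold 2 (reflect across v@8): 8 holes -> [(10, 0), (10, 7), (10, 8), (10, 15), (15, 2), (15, 5), (15, 10), (15, 13)]
Unfold 3 (reflect across h@8): 16 holes -> [(0, 2), (0, 5), (0, 10), (0, 13), (5, 0), (5, 7), (5, 8), (5, 15), (10, 0), (10, 7), (10, 8), (10, 15), (15, 2), (15, 5), (15, 10), (15, 13)]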